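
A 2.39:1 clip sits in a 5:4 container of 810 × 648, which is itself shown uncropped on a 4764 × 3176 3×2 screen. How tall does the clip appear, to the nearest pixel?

Inside the 810×648 canvas the clip is width-limited at 810.00 × 338.91.
Second fit — the 5:4 canvas into 4764×3176 spans the height: 3970.00 × 3176.00 (×4.9012 from 810×648).
Applying the same ×4.9012: 338.91 → 1661.09.

1661 px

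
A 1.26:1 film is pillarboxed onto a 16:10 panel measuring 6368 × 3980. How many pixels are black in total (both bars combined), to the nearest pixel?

1.26:1 is narrower than 16:10, so it spans the full height.
Content width = 3980 × 1.260 ≈ 5014.8000 px.
Leftover width: 6368 − 5014.8000 = 1353.2000 px.
That's 1353.2000 × 3980 ≈ 5385736 black pixels.

5385736 pixels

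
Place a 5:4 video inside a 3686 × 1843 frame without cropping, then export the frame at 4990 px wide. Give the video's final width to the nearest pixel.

3119 px

In the 3686×1843 frame the video fills the height: width = 1843 × 5/4 ≈ 2303.75 px.
Resizing to 4990 px wide multiplies everything by 1.3538: 2303.75 → 3118.75 px.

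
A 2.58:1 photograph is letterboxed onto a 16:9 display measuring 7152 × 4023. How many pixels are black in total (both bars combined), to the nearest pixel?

2.58:1 (2.580) > 16:9 (1.778), so the photograph fills the width.
Content height = 7152 / 2.580 ≈ 2772.0930 px.
Leftover height: 4023 − 2772.0930 = 1250.9070 px.
Bar area = 1250.9070 × 7152 ≈ 8946487 px.

8946487 pixels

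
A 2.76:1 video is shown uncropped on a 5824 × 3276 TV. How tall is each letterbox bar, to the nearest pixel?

583 px

Since 2.760 > 1.778, the video is width-limited.
Content height = 5824 / 2.760 ≈ 2110.14 px.
Leftover height: 3276 − 2110.14 = 1165.86 px → 582.93 each side.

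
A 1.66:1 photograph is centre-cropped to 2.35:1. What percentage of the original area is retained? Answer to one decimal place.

70.6%

Going from 1.66:1 to 2.35:1 means cutting height while keeping width.
Area ratio = (1.660)/(2.350) = 70.64% retained.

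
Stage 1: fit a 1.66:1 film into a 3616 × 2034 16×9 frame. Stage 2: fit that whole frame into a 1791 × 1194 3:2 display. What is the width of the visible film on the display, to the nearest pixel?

1672 px

First fit — 1.66:1 into 3616×2034 spans the height: 3376.44 × 2034.00.
Second fit — the 16×9 canvas into 1791×1194 spans the width: 1791.00 × 1007.44 (×0.4953 from 3616×2034).
Applying the same ×0.4953: 3376.44 → 1672.35.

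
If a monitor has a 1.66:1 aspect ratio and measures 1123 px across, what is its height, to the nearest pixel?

Height = 1123 / 1.660 = 676.51.

677 px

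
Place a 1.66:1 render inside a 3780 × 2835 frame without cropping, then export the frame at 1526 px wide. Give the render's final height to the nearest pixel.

At 3780×2835 the render is width-limited, so height = 3780 / 1.660 ≈ 2277.11 px.
The frame scales by 1526/3780 = 0.4037; 2277.11 × 0.4037 ≈ 919.28 px.

919 px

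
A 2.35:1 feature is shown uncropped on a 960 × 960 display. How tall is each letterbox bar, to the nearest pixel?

2.35:1 is wider than square, so it spans the full width.
The feature is 960 / 2.350 ≈ 408.51 px tall.
Leftover height: 960 − 408.51 = 551.49 px → 275.74 each side.

276 px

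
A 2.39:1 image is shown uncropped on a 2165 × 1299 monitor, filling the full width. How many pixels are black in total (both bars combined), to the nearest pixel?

851153 pixels

The image is 2165 / 2.390 ≈ 905.8577 px tall.
Leftover height: 1299 − 905.8577 = 393.1423 px.
Bar area = 393.1423 × 2165 ≈ 851153 px.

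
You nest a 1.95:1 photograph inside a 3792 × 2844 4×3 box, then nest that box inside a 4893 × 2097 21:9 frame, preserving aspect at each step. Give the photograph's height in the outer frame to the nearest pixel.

1434 px

First fit — 1.95:1 into 3792×2844 spans the width: 3792.00 × 1944.62.
The 4×3 canvas is height-limited in 4893×2097, giving 2796.00 × 2097.00; scale factor 0.7373.
Applying the same ×0.7373: 1944.62 → 1433.85.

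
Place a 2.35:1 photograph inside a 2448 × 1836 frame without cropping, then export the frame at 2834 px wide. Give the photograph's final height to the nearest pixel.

1206 px

Fitted into 2448×1836, the photograph spans the width; its height is 2448 / 2.350 ≈ 1041.70 px.
The frame scales by 2834/2448 = 1.1577; 1041.70 × 1.1577 ≈ 1205.96 px.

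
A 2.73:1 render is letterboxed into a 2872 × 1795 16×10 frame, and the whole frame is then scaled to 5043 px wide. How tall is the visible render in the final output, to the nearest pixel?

Fitted into 2872×1795, the render spans the width; its height is 2872 / 2.730 ≈ 1052.01 px.
Scaling 2872 → 5043 is ×1.7559, so the height becomes 1052.01 × 1.7559 ≈ 1847.25 px.

1847 px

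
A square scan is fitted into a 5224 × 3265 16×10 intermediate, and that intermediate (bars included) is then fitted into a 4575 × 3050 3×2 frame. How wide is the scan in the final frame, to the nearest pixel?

square in 5224×3265: fills the height, so the scan is 3265.00 × 3265.00.
Second fit — the 16×10 canvas into 4575×3050 spans the width: 4575.00 × 2859.38 (×0.8758 from 5224×3265).
The scan scales with it: width 3265.00 × 0.8758 ≈ 2859.38.

2859 px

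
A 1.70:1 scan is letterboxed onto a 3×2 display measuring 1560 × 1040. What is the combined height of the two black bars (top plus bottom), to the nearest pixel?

Since 1.700 > 1.500, the scan is width-limited.
That makes the image 917.65 px tall (1560 / 1.700).
Leftover height: 1040 − 917.65 = 122.35 px.

122 px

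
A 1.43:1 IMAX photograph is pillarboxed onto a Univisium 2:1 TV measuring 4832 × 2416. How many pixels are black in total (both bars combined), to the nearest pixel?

3327122 pixels

1.43:1 IMAX (1.430) < Univisium 2:1 (2.000), so the photograph fills the height.
Content width = 2416 × 1.430 ≈ 3454.8800 px.
Black = 4832 − 3454.8800 = 1377.1200 px.
That's 1377.1200 × 2416 ≈ 3327122 black pixels.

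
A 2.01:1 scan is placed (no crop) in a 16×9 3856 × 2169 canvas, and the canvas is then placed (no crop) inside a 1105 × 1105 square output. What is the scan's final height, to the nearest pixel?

550 px

2.01:1 in 3856×2169: fills the width, so the scan is 3856.00 × 1918.41.
16×9 in 1105×1105: fills the width, so the intermediate becomes 1105.00 × 621.56 — a scale of ×0.2866.
The scan scales with it: height 1918.41 × 0.2866 ≈ 549.75.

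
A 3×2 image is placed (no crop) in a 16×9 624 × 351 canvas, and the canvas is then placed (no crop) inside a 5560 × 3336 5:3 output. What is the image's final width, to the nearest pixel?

4691 px

First fit — 3×2 into 624×351 spans the height: 526.50 × 351.00.
Second fit — the 16×9 canvas into 5560×3336 spans the width: 5560.00 × 3127.50 (×8.9103 from 624×351).
The image scales with it: width 526.50 × 8.9103 ≈ 4691.25.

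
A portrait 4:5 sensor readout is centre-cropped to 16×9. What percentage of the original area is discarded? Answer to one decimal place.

55.0%

16×9 is wider than portrait 4:5, so the crop keeps the full width and trims the height.
(0.800)/(1.778) ≈ 0.450 of the area survives, leaving 55.00% discarded.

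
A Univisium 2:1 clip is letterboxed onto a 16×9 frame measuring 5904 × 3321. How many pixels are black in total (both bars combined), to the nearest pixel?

2178576 pixels

Since 2.000 > 1.778, the clip is width-limited.
The clip is 5904 × 1/2 ≈ 2952.0000 px tall.
Black = 3321 − 2952.0000 = 369.0000 px.
Bar area = 369.0000 × 5904 ≈ 2178576 px.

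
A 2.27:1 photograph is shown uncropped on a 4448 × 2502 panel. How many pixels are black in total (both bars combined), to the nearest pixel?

2.27:1 is wider than 16:9, so it spans the full width.
That makes the image 1959.4714 px tall (4448 / 2.270).
Black = 2502 − 1959.4714 = 542.5286 px.
Bar area = 542.5286 × 4448 ≈ 2413167 px.

2413167 pixels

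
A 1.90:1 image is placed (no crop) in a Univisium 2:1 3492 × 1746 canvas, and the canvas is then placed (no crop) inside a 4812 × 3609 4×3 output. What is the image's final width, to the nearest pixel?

4571 px

1.90:1 in 3492×1746: fills the height, so the image is 3317.40 × 1746.00.
Univisium 2:1 in 4812×3609: fills the width, so the intermediate becomes 4812.00 × 2406.00 — a scale of ×1.3780.
So the image's width is 3317.40 × 1.3780 ≈ 4571.40.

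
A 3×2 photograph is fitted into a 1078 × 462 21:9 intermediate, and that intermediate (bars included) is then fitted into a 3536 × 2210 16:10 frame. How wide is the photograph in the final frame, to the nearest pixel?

3×2 in 1078×462: fills the height, so the photograph is 693.00 × 462.00.
The 21:9 canvas is width-limited in 3536×2210, giving 3536.00 × 1515.43; scale factor 3.2801.
So the photograph's width is 693.00 × 3.2801 ≈ 2273.14.

2273 px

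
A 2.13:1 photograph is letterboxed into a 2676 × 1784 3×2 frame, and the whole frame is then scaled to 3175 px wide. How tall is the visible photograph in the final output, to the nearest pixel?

1491 px

In the 2676×1784 frame the photograph fills the width: height = 2676 / 2.130 ≈ 1256.34 px.
Resizing to 3175 px wide multiplies everything by 1.1865: 1256.34 → 1490.61 px.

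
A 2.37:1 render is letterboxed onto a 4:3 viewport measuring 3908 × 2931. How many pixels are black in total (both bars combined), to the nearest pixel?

2.37:1 is wider than 4:3, so it spans the full width.
That makes the image 1648.9451 px tall (3908 / 2.370).
2931 − 1648.9451 = 1282.0549 px of bars.
Across the 3908-px span: 1282.0549 × 3908 ≈ 5010270 px.

5010270 pixels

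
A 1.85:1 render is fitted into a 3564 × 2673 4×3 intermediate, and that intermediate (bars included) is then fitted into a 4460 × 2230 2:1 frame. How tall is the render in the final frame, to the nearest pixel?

1.85:1 in 3564×2673: fills the width, so the render is 3564.00 × 1926.49.
4×3 in 4460×2230: fills the height, so the intermediate becomes 2973.33 × 2230.00 — a scale of ×0.8343.
So the render's height is 1926.49 × 0.8343 ≈ 1607.21.

1607 px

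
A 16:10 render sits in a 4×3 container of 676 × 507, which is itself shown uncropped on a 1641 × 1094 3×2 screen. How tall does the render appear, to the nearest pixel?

16:10 in 676×507: fills the width, so the render is 676.00 × 422.50.
The 4×3 canvas is height-limited in 1641×1094, giving 1458.67 × 1094.00; scale factor 2.1578.
The render scales with it: height 422.50 × 2.1578 ≈ 911.67.

912 px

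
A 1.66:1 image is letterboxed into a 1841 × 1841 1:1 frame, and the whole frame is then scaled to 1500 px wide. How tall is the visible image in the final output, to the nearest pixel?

At 1841×1841 the image is width-limited, so height = 1841 / 1.660 ≈ 1109.04 px.
The frame scales by 1500/1841 = 0.8148; 1109.04 × 0.8148 ≈ 903.61 px.

904 px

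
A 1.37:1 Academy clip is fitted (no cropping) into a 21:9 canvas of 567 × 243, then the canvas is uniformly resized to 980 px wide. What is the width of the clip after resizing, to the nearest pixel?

575 px

At 567×243 the clip is height-limited, so width = 243 × 1.370 ≈ 332.91 px.
Resizing to 980 px wide multiplies everything by 1.7284: 332.91 → 575.40 px.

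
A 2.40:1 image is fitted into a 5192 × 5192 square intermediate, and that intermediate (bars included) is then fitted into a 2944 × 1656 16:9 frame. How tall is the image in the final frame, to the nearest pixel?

690 px

2.40:1 in 5192×5192: fills the width, so the image is 5192.00 × 2163.33.
square in 2944×1656: fills the height, so the intermediate becomes 1656.00 × 1656.00 — a scale of ×0.3190.
Applying the same ×0.3190: 2163.33 → 690.00.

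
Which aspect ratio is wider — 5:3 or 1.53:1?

5:3 = 1.667 and 1.53; 1.667 > 1.53.

5:3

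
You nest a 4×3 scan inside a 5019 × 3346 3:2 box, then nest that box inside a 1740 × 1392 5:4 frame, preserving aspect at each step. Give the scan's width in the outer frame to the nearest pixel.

Inside the 5019×3346 canvas the scan is height-limited at 4461.33 × 3346.00.
The 3:2 canvas is width-limited in 1740×1392, giving 1740.00 × 1160.00; scale factor 0.3467.
So the scan's width is 4461.33 × 0.3467 ≈ 1546.67.

1547 px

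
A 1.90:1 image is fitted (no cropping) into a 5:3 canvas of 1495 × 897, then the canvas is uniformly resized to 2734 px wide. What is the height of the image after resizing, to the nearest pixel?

1439 px

In the 1495×897 frame the image fills the width: height = 1495 / 1.900 ≈ 786.84 px.
Resizing to 2734 px wide multiplies everything by 1.8288: 786.84 → 1438.95 px.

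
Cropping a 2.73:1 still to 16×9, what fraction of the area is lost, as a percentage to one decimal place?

16×9 is narrower than 2.73:1, so the crop keeps the full height and trims the width.
Area ratio = (1.778)/(2.730) = 65.12%; the remaining 34.88% is cropped out.

34.9%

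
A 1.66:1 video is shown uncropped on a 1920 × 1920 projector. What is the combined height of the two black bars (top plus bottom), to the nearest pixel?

1.66:1 is wider than 1:1, so it spans the full width.
The video is 1920 / 1.660 ≈ 1156.63 px tall.
1920 − 1156.63 = 763.37 px of bars.

763 px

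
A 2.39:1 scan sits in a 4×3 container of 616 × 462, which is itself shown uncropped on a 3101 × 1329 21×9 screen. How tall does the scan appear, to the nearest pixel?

741 px

Inside the 616×462 canvas the scan is width-limited at 616.00 × 257.74.
Second fit — the 4×3 canvas into 3101×1329 spans the height: 1772.00 × 1329.00 (×2.8766 from 616×462).
So the scan's height is 257.74 × 2.8766 ≈ 741.42.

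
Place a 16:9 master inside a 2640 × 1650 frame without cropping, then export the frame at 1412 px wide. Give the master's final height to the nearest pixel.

At 2640×1650 the master is width-limited, so height = 2640 × 9/16 ≈ 1485.00 px.
Scaling 2640 → 1412 is ×0.5348, so the height becomes 1485.00 × 0.5348 ≈ 794.25 px.

794 px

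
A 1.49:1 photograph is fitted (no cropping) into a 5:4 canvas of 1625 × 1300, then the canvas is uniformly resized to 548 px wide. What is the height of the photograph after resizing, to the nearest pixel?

At 1625×1300 the photograph is width-limited, so height = 1625 / 1.490 ≈ 1090.60 px.
Resizing to 548 px wide multiplies everything by 0.3372: 1090.60 → 367.79 px.

368 px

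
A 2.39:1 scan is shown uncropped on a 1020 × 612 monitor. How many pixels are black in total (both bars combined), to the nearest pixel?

Since 2.390 > 1.667, the scan is width-limited.
Content height = 1020 / 2.390 ≈ 426.7782 px.
Leftover height: 612 − 426.7782 = 185.2218 px.
Bar area = 185.2218 × 1020 ≈ 188926 px.

188926 pixels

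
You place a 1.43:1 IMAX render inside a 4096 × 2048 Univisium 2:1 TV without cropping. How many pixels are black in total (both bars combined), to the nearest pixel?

1.43:1 IMAX (1.430) < Univisium 2:1 (2.000), so the render fills the height.
That makes the image 2928.6400 px wide (2048 × 1.430).
4096 − 2928.6400 = 1167.3600 px of bars.
Across the 2048-px span: 1167.3600 × 2048 ≈ 2390753 px.

2390753 pixels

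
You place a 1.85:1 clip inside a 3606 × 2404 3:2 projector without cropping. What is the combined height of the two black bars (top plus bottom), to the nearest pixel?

Since 1.850 > 1.500, the clip is width-limited.
Content height = 3606 / 1.850 ≈ 1949.19 px.
Black = 2404 − 1949.19 = 454.81 px.

455 px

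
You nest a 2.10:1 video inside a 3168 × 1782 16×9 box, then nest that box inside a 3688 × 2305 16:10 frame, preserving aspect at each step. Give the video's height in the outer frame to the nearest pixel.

Inside the 3168×1782 canvas the video is width-limited at 3168.00 × 1508.57.
Second fit — the 16×9 canvas into 3688×2305 spans the width: 3688.00 × 2074.50 (×1.1641 from 3168×1782).
Applying the same ×1.1641: 1508.57 → 1756.19.

1756 px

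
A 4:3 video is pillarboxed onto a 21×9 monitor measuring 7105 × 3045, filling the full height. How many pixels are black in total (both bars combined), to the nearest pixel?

The video is 3045 × 4/3 ≈ 4060.0000 px wide.
Leftover width: 7105 − 4060.0000 = 3045.0000 px.
Across the 3045-px span: 3045.0000 × 3045 ≈ 9272025 px.

9272025 pixels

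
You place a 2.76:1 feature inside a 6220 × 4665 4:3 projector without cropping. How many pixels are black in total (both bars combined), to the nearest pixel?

14998764 pixels

Since 2.760 > 1.333, the feature is width-limited.
Content height = 6220 / 2.760 ≈ 2253.6232 px.
Leftover height: 4665 − 2253.6232 = 2411.3768 px.
Across the 6220-px span: 2411.3768 × 6220 ≈ 14998764 px.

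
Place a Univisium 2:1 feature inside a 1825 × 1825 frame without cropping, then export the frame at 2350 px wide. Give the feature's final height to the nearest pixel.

Fitted into 1825×1825, the feature spans the width; its height is 1825 × 1/2 ≈ 912.50 px.
Resizing to 2350 px wide multiplies everything by 1.2877: 912.50 → 1175.00 px.

1175 px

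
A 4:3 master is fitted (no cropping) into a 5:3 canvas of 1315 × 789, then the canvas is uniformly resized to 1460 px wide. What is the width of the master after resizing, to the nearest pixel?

1168 px

At 1315×789 the master is height-limited, so width = 789 × 4/3 ≈ 1052.00 px.
Resizing to 1460 px wide multiplies everything by 1.1103: 1052.00 → 1168.00 px.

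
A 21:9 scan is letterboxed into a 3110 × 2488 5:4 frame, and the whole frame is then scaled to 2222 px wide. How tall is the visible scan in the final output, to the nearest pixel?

Fitted into 3110×2488, the scan spans the width; its height is 3110 × 9/21 ≈ 1332.86 px.
Scaling 3110 → 2222 is ×0.7145, so the height becomes 1332.86 × 0.7145 ≈ 952.29 px.

952 px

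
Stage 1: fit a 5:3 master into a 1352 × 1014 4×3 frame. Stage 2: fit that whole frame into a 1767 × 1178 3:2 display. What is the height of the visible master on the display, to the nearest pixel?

942 px

Inside the 1352×1014 canvas the master is width-limited at 1352.00 × 811.20.
4×3 in 1767×1178: fills the height, so the intermediate becomes 1570.67 × 1178.00 — a scale of ×1.1617.
So the master's height is 811.20 × 1.1617 ≈ 942.40.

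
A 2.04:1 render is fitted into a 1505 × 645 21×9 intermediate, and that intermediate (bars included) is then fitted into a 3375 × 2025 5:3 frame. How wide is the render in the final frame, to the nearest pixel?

Inside the 1505×645 canvas the render is height-limited at 1315.80 × 645.00.
21×9 in 3375×2025: fills the width, so the intermediate becomes 3375.00 × 1446.43 — a scale of ×2.2425.
So the render's width is 1315.80 × 2.2425 ≈ 2950.71.

2951 px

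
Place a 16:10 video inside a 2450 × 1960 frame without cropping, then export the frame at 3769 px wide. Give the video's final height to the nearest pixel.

At 2450×1960 the video is width-limited, so height = 2450 × 10/16 ≈ 1531.25 px.
The frame scales by 3769/2450 = 1.5384; 1531.25 × 1.5384 ≈ 2355.62 px.

2356 px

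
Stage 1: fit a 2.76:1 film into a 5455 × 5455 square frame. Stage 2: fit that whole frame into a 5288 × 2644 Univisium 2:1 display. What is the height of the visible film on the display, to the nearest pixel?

958 px

First fit — 2.76:1 into 5455×5455 spans the width: 5455.00 × 1976.45.
square in 5288×2644: fills the height, so the intermediate becomes 2644.00 × 2644.00 — a scale of ×0.4847.
Applying the same ×0.4847: 1976.45 → 957.97.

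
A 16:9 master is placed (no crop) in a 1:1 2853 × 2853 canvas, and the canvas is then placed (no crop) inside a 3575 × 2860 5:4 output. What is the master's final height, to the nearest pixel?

Inside the 2853×2853 canvas the master is width-limited at 2853.00 × 1604.81.
Second fit — the 1:1 canvas into 3575×2860 spans the height: 2860.00 × 2860.00 (×1.0025 from 2853×2853).
So the master's height is 1604.81 × 1.0025 ≈ 1608.75.

1609 px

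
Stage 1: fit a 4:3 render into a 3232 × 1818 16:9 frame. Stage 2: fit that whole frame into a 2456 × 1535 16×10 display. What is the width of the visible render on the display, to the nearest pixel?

4:3 in 3232×1818: fills the height, so the render is 2424.00 × 1818.00.
Second fit — the 16:9 canvas into 2456×1535 spans the width: 2456.00 × 1381.50 (×0.7599 from 3232×1818).
So the render's width is 2424.00 × 0.7599 ≈ 1842.00.

1842 px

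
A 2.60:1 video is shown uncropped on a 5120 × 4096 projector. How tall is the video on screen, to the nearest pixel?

2.60:1 is wider than 5:4, so it spans the full width.
That makes the image 1969.23 px tall (5120 / 2.600).

1969 px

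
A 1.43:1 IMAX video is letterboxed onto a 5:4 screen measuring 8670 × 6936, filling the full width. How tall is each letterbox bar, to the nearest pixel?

437 px

That makes the image 6062.94 px tall (8670 / 1.430).
6936 − 6062.94 = 873.06 px of bars (436.53 each).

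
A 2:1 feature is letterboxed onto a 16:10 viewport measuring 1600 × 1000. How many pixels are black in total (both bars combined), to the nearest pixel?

2:1 is wider than 16:10, so it spans the full width.
Content height = 1600 × 1/2 ≈ 800.0000 px.
1000 − 800.0000 = 200.0000 px of bars.
Across the 1600-px span: 200.0000 × 1600 ≈ 320000 px.

320000 pixels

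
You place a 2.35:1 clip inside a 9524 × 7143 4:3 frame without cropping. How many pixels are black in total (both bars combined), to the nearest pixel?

Since 2.350 > 1.333, the clip is width-limited.
That makes the image 4052.7660 px tall (9524 / 2.350).
Black = 7143 − 4052.7660 = 3090.2340 px.
That's 3090.2340 × 9524 ≈ 29431389 black pixels.

29431389 pixels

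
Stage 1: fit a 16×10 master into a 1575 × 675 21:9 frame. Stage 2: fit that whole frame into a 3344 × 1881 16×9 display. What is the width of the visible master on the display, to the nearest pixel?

2293 px

Inside the 1575×675 canvas the master is height-limited at 1080.00 × 675.00.
The 21:9 canvas is width-limited in 3344×1881, giving 3344.00 × 1433.14; scale factor 2.1232.
Applying the same ×2.1232: 1080.00 → 2293.03.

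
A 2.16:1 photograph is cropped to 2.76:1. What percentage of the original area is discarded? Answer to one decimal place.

The width stays; only height is cut (since 2.76:1 is wider than 2.16:1).
Area ratio = (2.160)/(2.760) = 78.26%; the remaining 21.74% is cropped out.

21.7%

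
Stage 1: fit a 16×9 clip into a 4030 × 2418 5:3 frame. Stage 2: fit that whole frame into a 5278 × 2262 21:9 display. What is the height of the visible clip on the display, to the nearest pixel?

2121 px

First fit — 16×9 into 4030×2418 spans the width: 4030.00 × 2266.88.
Second fit — the 5:3 canvas into 5278×2262 spans the height: 3770.00 × 2262.00 (×0.9355 from 4030×2418).
So the clip's height is 2266.88 × 0.9355 ≈ 2120.62.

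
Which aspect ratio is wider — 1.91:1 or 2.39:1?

1.91 and 2.39; 2.39 > 1.91.

2.39:1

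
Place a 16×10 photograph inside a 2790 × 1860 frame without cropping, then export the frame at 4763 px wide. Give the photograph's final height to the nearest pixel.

2977 px

At 2790×1860 the photograph is width-limited, so height = 2790 × 10/16 ≈ 1743.75 px.
The frame scales by 4763/2790 = 1.7072; 1743.75 × 1.7072 ≈ 2976.88 px.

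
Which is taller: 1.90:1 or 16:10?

1.9 and 16:10 = 1.6; 1.9 > 1.6. The smaller width-to-height ratio is the taller frame.

16:10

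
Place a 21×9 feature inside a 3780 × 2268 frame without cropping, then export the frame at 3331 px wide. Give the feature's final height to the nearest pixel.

In the 3780×2268 frame the feature fills the width: height = 3780 × 9/21 ≈ 1620.00 px.
Scaling 3780 → 3331 is ×0.8812, so the height becomes 1620.00 × 0.8812 ≈ 1427.57 px.

1428 px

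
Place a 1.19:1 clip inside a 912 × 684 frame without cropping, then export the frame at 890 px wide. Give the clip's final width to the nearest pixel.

At 912×684 the clip is height-limited, so width = 684 × 1.190 ≈ 813.96 px.
The frame scales by 890/912 = 0.9759; 813.96 × 0.9759 ≈ 794.33 px.

794 px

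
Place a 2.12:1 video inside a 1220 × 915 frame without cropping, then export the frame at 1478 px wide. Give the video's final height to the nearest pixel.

697 px

In the 1220×915 frame the video fills the width: height = 1220 / 2.120 ≈ 575.47 px.
The frame scales by 1478/1220 = 1.2115; 575.47 × 1.2115 ≈ 697.17 px.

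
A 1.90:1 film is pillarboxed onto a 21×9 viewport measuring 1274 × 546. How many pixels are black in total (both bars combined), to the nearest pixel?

1.90:1 (1.900) < 21×9 (2.333), so the film fills the height.
Content width = 546 × 1.900 ≈ 1037.4000 px.
Black = 1274 − 1037.4000 = 236.6000 px.
That's 236.6000 × 546 ≈ 129184 black pixels.

129184 pixels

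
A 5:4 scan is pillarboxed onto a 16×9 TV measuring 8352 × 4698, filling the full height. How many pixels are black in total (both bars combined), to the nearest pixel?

11648691 pixels

The scan is 4698 × 5/4 ≈ 5872.5000 px wide.
Leftover width: 8352 − 5872.5000 = 2479.5000 px.
Across the 4698-px span: 2479.5000 × 4698 ≈ 11648691 px.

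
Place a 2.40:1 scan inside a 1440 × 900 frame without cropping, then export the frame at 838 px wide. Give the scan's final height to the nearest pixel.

349 px

At 1440×900 the scan is width-limited, so height = 1440 / 2.400 ≈ 600.00 px.
Resizing to 838 px wide multiplies everything by 0.5819: 600.00 → 349.17 px.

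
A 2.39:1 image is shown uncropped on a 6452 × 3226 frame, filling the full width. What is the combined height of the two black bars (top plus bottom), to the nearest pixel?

526 px

The image is 6452 / 2.390 ≈ 2699.58 px tall.
Leftover height: 3226 − 2699.58 = 526.42 px.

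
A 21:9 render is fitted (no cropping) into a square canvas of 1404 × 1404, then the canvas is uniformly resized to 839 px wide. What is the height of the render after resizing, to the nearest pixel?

360 px

Fitted into 1404×1404, the render spans the width; its height is 1404 × 9/21 ≈ 601.71 px.
The frame scales by 839/1404 = 0.5976; 601.71 × 0.5976 ≈ 359.57 px.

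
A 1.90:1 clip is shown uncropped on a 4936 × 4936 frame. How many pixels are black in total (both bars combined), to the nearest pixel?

11540888 pixels

1.90:1 (1.900) > 1:1 (1.000), so the clip fills the width.
The clip is 4936 / 1.900 ≈ 2597.8947 px tall.
4936 − 2597.8947 = 2338.1053 px of bars.
Bar area = 2338.1053 × 4936 ≈ 11540888 px.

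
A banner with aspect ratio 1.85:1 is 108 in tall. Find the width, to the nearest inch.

200 in

Width = 108 × 1.850 = 199.80.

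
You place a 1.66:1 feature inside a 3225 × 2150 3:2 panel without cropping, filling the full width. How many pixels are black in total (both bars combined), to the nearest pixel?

The feature is 3225 / 1.660 ≈ 1942.7711 px tall.
2150 − 1942.7711 = 207.2289 px of bars.
Bar area = 207.2289 × 3225 ≈ 668313 px.

668313 pixels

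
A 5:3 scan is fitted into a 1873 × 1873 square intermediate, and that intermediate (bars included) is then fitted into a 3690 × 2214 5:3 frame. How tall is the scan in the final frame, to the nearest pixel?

Inside the 1873×1873 canvas the scan is width-limited at 1873.00 × 1123.80.
square in 3690×2214: fills the height, so the intermediate becomes 2214.00 × 2214.00 — a scale of ×1.1821.
Applying the same ×1.1821: 1123.80 → 1328.40.

1328 px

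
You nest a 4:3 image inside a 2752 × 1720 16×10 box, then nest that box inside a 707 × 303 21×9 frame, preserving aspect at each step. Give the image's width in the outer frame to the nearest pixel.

404 px

4:3 in 2752×1720: fills the height, so the image is 2293.33 × 1720.00.
16×10 in 707×303: fills the height, so the intermediate becomes 484.80 × 303.00 — a scale of ×0.1762.
Applying the same ×0.1762: 2293.33 → 404.00.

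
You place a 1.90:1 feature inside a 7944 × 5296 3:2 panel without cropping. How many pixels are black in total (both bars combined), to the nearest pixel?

8857142 pixels

Since 1.900 > 1.500, the feature is width-limited.
Content height = 7944 / 1.900 ≈ 4181.0526 px.
Leftover height: 5296 − 4181.0526 = 1114.9474 px.
That's 1114.9474 × 7944 ≈ 8857142 black pixels.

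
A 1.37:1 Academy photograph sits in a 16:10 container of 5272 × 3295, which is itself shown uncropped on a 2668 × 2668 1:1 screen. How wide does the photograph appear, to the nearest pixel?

First fit — 1.37:1 Academy into 5272×3295 spans the height: 4514.15 × 3295.00.
The 16:10 canvas is width-limited in 2668×2668, giving 2668.00 × 1667.50; scale factor 0.5061.
So the photograph's width is 4514.15 × 0.5061 ≈ 2284.47.

2284 px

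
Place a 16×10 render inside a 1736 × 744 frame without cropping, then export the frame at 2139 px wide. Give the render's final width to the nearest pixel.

1467 px

At 1736×744 the render is height-limited, so width = 744 × 16/10 ≈ 1190.40 px.
Resizing to 2139 px wide multiplies everything by 1.2321: 1190.40 → 1466.74 px.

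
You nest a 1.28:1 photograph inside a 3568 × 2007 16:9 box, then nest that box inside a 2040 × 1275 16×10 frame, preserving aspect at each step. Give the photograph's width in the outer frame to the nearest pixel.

Inside the 3568×2007 canvas the photograph is height-limited at 2568.96 × 2007.00.
Second fit — the 16:9 canvas into 2040×1275 spans the width: 2040.00 × 1147.50 (×0.5717 from 3568×2007).
Applying the same ×0.5717: 2568.96 → 1468.80.

1469 px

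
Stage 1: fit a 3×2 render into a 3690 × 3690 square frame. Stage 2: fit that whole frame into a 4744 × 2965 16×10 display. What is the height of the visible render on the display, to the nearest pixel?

1977 px

First fit — 3×2 into 3690×3690 spans the width: 3690.00 × 2460.00.
square in 4744×2965: fills the height, so the intermediate becomes 2965.00 × 2965.00 — a scale of ×0.8035.
Applying the same ×0.8035: 2460.00 → 1976.67.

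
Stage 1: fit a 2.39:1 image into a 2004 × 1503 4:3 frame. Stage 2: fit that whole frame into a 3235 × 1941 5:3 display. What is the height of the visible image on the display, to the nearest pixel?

1083 px

2.39:1 in 2004×1503: fills the width, so the image is 2004.00 × 838.49.
4:3 in 3235×1941: fills the height, so the intermediate becomes 2588.00 × 1941.00 — a scale of ×1.2914.
So the image's height is 838.49 × 1.2914 ≈ 1082.85.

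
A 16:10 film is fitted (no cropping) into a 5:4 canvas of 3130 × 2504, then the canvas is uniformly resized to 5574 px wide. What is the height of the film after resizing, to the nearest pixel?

At 3130×2504 the film is width-limited, so height = 3130 × 10/16 ≈ 1956.25 px.
Scaling 3130 → 5574 is ×1.7808, so the height becomes 1956.25 × 1.7808 ≈ 3483.75 px.

3484 px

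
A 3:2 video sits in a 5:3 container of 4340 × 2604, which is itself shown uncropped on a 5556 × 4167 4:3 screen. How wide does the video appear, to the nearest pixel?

3:2 in 4340×2604: fills the height, so the video is 3906.00 × 2604.00.
5:3 in 5556×4167: fills the width, so the intermediate becomes 5556.00 × 3333.60 — a scale of ×1.2802.
The video scales with it: width 3906.00 × 1.2802 ≈ 5000.40.

5000 px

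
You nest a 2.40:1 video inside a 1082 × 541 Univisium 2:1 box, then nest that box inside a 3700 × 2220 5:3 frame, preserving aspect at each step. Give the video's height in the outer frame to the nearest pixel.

2.40:1 in 1082×541: fills the width, so the video is 1082.00 × 450.83.
Univisium 2:1 in 3700×2220: fills the width, so the intermediate becomes 3700.00 × 1850.00 — a scale of ×3.4196.
Applying the same ×3.4196: 450.83 → 1541.67.

1542 px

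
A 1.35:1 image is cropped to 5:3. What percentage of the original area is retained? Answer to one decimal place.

81.0%

5:3 is wider than 1.35:1, so the crop keeps the full width and trims the height.
Area ratio = (1.350)/(1.667) = 81.00% retained.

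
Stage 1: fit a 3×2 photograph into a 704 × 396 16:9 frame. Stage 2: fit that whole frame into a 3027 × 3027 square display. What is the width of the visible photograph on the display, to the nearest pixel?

Inside the 704×396 canvas the photograph is height-limited at 594.00 × 396.00.
16:9 in 3027×3027: fills the width, so the intermediate becomes 3027.00 × 1702.69 — a scale of ×4.2997.
So the photograph's width is 594.00 × 4.2997 ≈ 2554.03.

2554 px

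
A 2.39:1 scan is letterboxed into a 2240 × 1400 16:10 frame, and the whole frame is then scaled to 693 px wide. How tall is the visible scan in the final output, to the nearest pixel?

290 px

In the 2240×1400 frame the scan fills the width: height = 2240 / 2.390 ≈ 937.24 px.
Resizing to 693 px wide multiplies everything by 0.3094: 937.24 → 289.96 px.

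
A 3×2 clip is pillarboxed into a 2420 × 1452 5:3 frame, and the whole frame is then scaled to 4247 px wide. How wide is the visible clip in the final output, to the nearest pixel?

In the 2420×1452 frame the clip fills the height: width = 1452 × 3/2 ≈ 2178.00 px.
The frame scales by 4247/2420 = 1.7550; 2178.00 × 1.7550 ≈ 3822.30 px.

3822 px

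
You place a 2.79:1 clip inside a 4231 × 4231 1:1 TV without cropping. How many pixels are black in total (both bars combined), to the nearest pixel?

11485103 pixels

2.79:1 is wider than 1:1, so it spans the full width.
Content height = 4231 / 2.790 ≈ 1516.4875 px.
Leftover height: 4231 − 1516.4875 = 2714.5125 px.
Across the 4231-px span: 2714.5125 × 4231 ≈ 11485103 px.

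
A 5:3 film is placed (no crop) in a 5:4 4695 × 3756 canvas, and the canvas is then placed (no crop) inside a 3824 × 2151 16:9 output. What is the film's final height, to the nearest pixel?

1613 px

Inside the 4695×3756 canvas the film is width-limited at 4695.00 × 2817.00.
Second fit — the 5:4 canvas into 3824×2151 spans the height: 2688.75 × 2151.00 (×0.5727 from 4695×3756).
The film scales with it: height 2817.00 × 0.5727 ≈ 1613.25.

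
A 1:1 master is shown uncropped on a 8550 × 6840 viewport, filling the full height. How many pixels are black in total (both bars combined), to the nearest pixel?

11696400 pixels

Content width = 6840 × 1/1 ≈ 6840.0000 px.
Black = 8550 − 6840.0000 = 1710.0000 px.
Across the 6840-px span: 1710.0000 × 6840 ≈ 11696400 px.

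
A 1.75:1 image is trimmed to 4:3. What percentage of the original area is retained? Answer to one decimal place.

Going from 1.75:1 to 4:3 means cutting width while keeping height.
Area ratio = (1.333)/(1.750) = 76.19% retained.

76.2%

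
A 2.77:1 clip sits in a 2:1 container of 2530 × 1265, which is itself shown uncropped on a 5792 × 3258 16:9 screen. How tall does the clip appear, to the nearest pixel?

First fit — 2.77:1 into 2530×1265 spans the width: 2530.00 × 913.36.
Second fit — the 2:1 canvas into 5792×3258 spans the width: 5792.00 × 2896.00 (×2.2893 from 2530×1265).
The clip scales with it: height 913.36 × 2.2893 ≈ 2090.97.

2091 px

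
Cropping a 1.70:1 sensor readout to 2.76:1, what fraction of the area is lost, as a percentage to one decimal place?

The width stays; only height is cut (since 2.76:1 is wider than 1.70:1).
(1.700)/(2.760) ≈ 0.616 of the area survives, leaving 38.41% discarded.

38.4%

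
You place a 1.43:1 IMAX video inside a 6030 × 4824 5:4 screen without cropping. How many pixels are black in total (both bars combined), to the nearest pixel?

1.43:1 IMAX (1.430) > 5:4 (1.250), so the video fills the width.
That makes the image 4216.7832 px tall (6030 / 1.430).
Black = 4824 − 4216.7832 = 607.2168 px.
That's 607.2168 × 6030 ≈ 3661517 black pixels.

3661517 pixels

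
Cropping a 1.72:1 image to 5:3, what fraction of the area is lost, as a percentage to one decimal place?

Going from 1.72:1 to 5:3 means cutting width while keeping height.
Area ratio = (1.667)/(1.720) = 96.90%; the remaining 3.10% is cropped out.

3.1%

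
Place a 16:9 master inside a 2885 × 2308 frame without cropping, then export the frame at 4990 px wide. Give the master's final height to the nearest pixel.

In the 2885×2308 frame the master fills the width: height = 2885 × 9/16 ≈ 1622.81 px.
Scaling 2885 → 4990 is ×1.7296, so the height becomes 1622.81 × 1.7296 ≈ 2806.88 px.

2807 px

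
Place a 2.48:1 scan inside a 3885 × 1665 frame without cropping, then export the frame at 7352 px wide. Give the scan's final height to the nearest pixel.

2965 px

At 3885×1665 the scan is width-limited, so height = 3885 / 2.480 ≈ 1566.53 px.
Resizing to 7352 px wide multiplies everything by 1.8924: 1566.53 → 2964.52 px.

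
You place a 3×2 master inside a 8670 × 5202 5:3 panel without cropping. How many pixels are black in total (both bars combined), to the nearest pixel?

4510134 pixels

Since 1.500 < 1.667, the master is height-limited.
The master is 5202 × 3/2 ≈ 7803.0000 px wide.
8670 − 7803.0000 = 867.0000 px of bars.
That's 867.0000 × 5202 ≈ 4510134 black pixels.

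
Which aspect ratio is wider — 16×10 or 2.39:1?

16×10 = 1.6 and 2.39; 2.39 > 1.6.

2.39:1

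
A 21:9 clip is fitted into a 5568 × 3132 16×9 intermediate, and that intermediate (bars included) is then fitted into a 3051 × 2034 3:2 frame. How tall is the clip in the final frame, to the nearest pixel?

1308 px

Inside the 5568×3132 canvas the clip is width-limited at 5568.00 × 2386.29.
Second fit — the 16×9 canvas into 3051×2034 spans the width: 3051.00 × 1716.19 (×0.5480 from 5568×3132).
Applying the same ×0.5480: 2386.29 → 1307.57.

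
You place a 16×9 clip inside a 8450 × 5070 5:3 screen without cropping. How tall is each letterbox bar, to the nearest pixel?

158 px

Since 1.778 > 1.667, the clip is width-limited.
Content height = 8450 × 9/16 ≈ 4753.12 px.
5070 − 4753.12 = 316.88 px of bars (158.44 each).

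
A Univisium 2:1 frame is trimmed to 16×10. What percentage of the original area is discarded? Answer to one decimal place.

20.0%

Going from Univisium 2:1 to 16×10 means cutting width while keeping height.
Area ratio = (1.600)/(2.000) = 80.00%; the remaining 20.00% is cropped out.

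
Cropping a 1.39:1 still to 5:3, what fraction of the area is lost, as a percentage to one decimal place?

Going from 1.39:1 to 5:3 means cutting height while keeping width.
Fraction kept = (1.390)/(1.667) ≈ 83.40%, so 16.60% is lost.

16.6%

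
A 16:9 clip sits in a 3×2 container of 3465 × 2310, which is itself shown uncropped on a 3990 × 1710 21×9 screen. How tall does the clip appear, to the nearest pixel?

1443 px

16:9 in 3465×2310: fills the width, so the clip is 3465.00 × 1949.06.
3×2 in 3990×1710: fills the height, so the intermediate becomes 2565.00 × 1710.00 — a scale of ×0.7403.
The clip scales with it: height 1949.06 × 0.7403 ≈ 1442.81.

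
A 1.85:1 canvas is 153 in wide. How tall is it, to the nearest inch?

At 1.85:1, 153 / 1.850 ≈ 82.70.

83 in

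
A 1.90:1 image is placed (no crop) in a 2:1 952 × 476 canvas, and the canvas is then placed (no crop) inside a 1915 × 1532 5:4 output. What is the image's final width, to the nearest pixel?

1.90:1 in 952×476: fills the height, so the image is 904.40 × 476.00.
Second fit — the 2:1 canvas into 1915×1532 spans the width: 1915.00 × 957.50 (×2.0116 from 952×476).
Applying the same ×2.0116: 904.40 → 1819.25.

1819 px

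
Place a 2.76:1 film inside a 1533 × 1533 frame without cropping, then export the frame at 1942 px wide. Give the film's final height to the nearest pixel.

704 px

Fitted into 1533×1533, the film spans the width; its height is 1533 / 2.760 ≈ 555.43 px.
Scaling 1533 → 1942 is ×1.2668, so the height becomes 555.43 × 1.2668 ≈ 703.62 px.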